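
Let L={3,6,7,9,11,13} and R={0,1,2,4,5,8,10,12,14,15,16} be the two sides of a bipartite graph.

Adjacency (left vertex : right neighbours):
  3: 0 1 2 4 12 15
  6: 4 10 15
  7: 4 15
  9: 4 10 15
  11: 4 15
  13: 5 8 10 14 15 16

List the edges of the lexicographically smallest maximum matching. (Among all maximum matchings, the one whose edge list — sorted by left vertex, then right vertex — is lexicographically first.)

|M| = 5 (so the lex-smallest maximum matching has 5 edges)
process left vertices in ascending order; for each, take the smallest-labelled available neighbour that still permits 5 edges overall, or leave it unmatched if none does
lex-smallest matching: {3-0, 6-4, 7-15, 9-10, 13-5}

Lex-smallest maximum matching: {(3,0), (6,4), (7,15), (9,10), (13,5)}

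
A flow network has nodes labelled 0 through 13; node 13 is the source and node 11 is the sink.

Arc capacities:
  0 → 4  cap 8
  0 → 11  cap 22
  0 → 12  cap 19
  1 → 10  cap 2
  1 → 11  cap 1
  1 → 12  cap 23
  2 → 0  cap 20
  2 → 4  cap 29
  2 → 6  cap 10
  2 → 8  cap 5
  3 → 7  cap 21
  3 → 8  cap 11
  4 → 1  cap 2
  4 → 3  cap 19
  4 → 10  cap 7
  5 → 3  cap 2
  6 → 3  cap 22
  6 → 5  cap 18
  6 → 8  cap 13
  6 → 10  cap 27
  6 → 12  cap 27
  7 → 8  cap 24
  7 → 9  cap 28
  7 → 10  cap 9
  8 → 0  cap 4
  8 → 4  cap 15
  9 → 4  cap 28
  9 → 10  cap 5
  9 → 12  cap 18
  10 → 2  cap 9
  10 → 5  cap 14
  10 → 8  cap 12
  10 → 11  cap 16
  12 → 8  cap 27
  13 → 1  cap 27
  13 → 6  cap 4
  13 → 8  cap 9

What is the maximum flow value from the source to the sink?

augment #1: 13→1→11 bottleneck 1, total now 1
augment #2: 13→1→10→11 bottleneck 2, total now 3
augment #3: 13→6→10→11 bottleneck 4, total now 7
augment #4: 13→8→0→11 bottleneck 4, total now 11
augment #5: 13→8→4→10→11 bottleneck 5, total now 16
augment #6: 13→1→12→8→4→10→11 bottleneck 2, total now 18
augment #7: 13→1→12→8→4→3→7→10→11 bottleneck 3, total now 21
augment #8: 13→1→12→8→4→3→7→10→2→0→11 bottleneck 5, total now 26

Maximum flow value: 26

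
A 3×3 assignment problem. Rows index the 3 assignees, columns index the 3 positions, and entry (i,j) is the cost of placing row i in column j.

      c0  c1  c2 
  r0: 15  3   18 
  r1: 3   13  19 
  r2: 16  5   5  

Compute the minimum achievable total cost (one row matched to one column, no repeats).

Minimum assignment cost: 11

optimal assignment: row0→col1 (cost 3), row1→col0 (cost 3), row2→col2 (cost 5)
total = 3 + 3 + 5 = 11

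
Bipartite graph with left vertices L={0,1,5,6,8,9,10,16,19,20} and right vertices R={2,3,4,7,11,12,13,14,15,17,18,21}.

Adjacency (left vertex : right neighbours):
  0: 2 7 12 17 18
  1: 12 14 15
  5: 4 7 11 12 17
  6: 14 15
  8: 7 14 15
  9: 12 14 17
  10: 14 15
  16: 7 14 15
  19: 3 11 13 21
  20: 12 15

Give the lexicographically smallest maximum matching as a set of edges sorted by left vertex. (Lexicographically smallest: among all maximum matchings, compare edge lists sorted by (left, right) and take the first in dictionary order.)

Lex-smallest maximum matching: {(0,2), (1,12), (5,4), (6,14), (8,7), (9,17), (10,15), (19,3)}

|M| = 8 (so the lex-smallest maximum matching has 8 edges)
process left vertices in ascending order; for each, take the smallest-labelled available neighbour that still permits 8 edges overall, or leave it unmatched if none does
lex-smallest matching: {0-2, 1-12, 5-4, 6-14, 8-7, 9-17, 10-15, 19-3}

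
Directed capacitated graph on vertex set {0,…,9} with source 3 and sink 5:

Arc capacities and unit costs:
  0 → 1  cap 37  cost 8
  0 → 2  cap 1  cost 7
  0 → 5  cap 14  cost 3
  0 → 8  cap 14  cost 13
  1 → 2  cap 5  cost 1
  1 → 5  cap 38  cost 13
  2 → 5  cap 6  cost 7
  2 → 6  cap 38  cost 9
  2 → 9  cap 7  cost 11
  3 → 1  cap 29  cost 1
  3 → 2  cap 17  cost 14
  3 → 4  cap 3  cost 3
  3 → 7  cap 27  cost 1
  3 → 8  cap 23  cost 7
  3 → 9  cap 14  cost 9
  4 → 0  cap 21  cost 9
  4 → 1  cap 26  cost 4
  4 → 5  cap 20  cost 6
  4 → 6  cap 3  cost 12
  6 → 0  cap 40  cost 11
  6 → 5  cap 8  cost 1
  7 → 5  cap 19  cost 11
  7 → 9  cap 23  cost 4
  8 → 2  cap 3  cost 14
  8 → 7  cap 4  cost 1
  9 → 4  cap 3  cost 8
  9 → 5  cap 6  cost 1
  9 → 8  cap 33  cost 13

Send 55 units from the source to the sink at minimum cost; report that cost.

shortest-cost path #1: 3→7→9→5 push 6 @ unit cost 6 (adds 36)
shortest-cost path #2: 3→4→5 push 3 @ unit cost 9 (adds 27)
shortest-cost path #3: 3→1→2→5 push 5 @ unit cost 9 (adds 45)
shortest-cost path #4: 3→7→5 push 19 @ unit cost 12 (adds 228)
shortest-cost path #5: 3→1→5 push 22 @ unit cost 14 (adds 308)
total cost = 644

Minimum cost for 55 units: 644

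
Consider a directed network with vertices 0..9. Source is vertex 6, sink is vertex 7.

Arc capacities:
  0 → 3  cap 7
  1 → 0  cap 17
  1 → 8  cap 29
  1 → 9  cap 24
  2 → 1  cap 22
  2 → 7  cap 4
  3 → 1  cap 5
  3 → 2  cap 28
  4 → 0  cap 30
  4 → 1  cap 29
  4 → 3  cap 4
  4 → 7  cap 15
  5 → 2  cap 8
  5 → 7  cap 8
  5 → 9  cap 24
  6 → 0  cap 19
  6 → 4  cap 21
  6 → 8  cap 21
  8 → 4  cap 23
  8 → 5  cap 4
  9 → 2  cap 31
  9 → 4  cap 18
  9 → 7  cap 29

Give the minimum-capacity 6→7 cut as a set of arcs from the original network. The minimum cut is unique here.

Min-cut arcs: {(1,9), (2,7), (4,7), (8,5)} (total capacity 47)

augment #1: 6→4→7 push 15
augment #2: 6→8→5→7 push 4
augment #3: 6→0→3→2→7 push 4
augment #4: 6→4→1→9→7 push 6
augment #5: 6→0→3→1→9→7 push 3
augment #6: 6→8→4→1→9→7 push 15
max flow = 47; residual-reachable set from 6 gives S-side
cut edges (S→T): {(1,9), (2,7), (4,7), (8,5)} total cap 47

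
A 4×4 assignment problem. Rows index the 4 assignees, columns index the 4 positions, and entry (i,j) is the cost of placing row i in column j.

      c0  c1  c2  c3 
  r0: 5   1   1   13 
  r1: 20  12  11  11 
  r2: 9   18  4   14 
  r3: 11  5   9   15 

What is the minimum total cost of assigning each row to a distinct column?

Minimum assignment cost: 25

optimal assignment: row0→col0 (cost 5), row1→col3 (cost 11), row2→col2 (cost 4), row3→col1 (cost 5)
total = 5 + 11 + 4 + 5 = 25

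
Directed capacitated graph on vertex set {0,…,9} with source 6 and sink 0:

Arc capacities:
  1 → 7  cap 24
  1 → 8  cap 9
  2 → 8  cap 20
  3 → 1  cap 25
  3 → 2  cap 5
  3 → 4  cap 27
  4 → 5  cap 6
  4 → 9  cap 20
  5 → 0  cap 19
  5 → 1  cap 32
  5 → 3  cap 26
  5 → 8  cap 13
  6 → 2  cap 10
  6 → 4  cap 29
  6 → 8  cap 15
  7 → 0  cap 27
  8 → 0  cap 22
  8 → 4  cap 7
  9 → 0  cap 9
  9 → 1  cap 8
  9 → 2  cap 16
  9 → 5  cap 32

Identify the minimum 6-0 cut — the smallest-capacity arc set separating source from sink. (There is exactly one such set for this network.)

augment #1: 6→8→0 push 15
augment #2: 6→2→8→0 push 7
augment #3: 6→4→5→0 push 6
augment #4: 6→4→9→0 push 9
augment #5: 6→4→9→5→0 push 11
max flow = 48; residual-reachable set from 6 gives S-side
cut edges (S→T): {(4,5), (4,9), (8,0)} total cap 48

Min-cut arcs: {(4,5), (4,9), (8,0)} (total capacity 48)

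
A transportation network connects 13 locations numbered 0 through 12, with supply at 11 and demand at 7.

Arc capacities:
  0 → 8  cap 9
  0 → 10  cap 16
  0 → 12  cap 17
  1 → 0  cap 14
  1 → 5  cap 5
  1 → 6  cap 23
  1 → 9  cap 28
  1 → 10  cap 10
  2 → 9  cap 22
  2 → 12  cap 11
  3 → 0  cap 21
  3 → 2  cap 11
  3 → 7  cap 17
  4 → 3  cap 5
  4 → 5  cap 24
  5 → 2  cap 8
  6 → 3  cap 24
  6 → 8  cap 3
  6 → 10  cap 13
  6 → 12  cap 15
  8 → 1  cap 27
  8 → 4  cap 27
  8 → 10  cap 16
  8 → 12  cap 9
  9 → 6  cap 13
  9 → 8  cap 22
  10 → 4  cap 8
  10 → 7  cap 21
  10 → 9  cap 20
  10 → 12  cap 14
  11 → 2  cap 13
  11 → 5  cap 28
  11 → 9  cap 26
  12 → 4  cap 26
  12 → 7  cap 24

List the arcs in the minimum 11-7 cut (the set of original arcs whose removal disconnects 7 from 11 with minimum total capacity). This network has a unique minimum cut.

augment #1: 11→2→12→7 push 11
augment #2: 11→9→6→3→7 push 13
augment #3: 11→9→8→10→7 push 13
augment #4: 11→2→9→8→10→7 push 2
augment #5: 11→5→2→9→8→10→7 push 1
augment #6: 11→5→2→9→8→12→7 push 6
max flow = 46; residual-reachable set from 11 gives S-side
cut edges (S→T): {(2,12), (9,6), (9,8)} total cap 46

Min-cut arcs: {(2,12), (9,6), (9,8)} (total capacity 46)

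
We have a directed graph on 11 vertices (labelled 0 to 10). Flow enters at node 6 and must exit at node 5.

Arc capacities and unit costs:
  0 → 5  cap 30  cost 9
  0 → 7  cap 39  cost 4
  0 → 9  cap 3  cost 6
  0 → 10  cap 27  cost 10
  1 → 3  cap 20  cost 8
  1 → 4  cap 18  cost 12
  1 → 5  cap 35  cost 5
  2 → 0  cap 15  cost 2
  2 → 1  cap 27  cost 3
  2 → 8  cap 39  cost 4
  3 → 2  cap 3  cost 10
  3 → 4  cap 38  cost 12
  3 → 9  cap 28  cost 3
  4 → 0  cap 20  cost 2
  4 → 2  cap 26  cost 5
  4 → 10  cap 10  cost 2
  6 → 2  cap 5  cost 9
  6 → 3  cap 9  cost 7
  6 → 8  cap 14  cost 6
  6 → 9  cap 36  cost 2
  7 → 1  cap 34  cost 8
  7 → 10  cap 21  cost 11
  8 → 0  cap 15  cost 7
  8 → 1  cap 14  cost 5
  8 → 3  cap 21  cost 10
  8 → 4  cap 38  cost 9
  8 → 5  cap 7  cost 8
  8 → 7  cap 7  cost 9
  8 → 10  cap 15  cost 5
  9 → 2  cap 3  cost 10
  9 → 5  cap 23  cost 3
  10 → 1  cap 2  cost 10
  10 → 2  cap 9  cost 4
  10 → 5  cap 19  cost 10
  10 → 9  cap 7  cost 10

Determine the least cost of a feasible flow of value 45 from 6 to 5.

Minimum cost for 45 units: 470

shortest-cost path #1: 6→9→5 push 23 @ unit cost 5 (adds 115)
shortest-cost path #2: 6→8→5 push 7 @ unit cost 14 (adds 98)
shortest-cost path #3: 6→8→1→5 push 7 @ unit cost 16 (adds 112)
shortest-cost path #4: 6→2→1→5 push 5 @ unit cost 17 (adds 85)
shortest-cost path #5: 6→9→2→1→5 push 3 @ unit cost 20 (adds 60)
total cost = 470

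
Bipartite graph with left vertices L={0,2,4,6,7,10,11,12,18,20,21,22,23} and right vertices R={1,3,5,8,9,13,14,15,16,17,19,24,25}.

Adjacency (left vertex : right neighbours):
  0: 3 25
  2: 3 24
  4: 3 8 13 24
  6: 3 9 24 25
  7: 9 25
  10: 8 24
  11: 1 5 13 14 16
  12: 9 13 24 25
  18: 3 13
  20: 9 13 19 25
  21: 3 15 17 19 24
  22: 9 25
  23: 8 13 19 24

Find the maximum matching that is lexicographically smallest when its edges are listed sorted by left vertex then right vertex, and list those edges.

Lex-smallest maximum matching: {(0,3), (2,24), (4,8), (6,9), (7,25), (11,1), (12,13), (20,19), (21,15)}

|M| = 9 (so the lex-smallest maximum matching has 9 edges)
process left vertices in ascending order; for each, take the smallest-labelled available neighbour that still permits 9 edges overall, or leave it unmatched if none does
lex-smallest matching: {0-3, 2-24, 4-8, 6-9, 7-25, 11-1, 12-13, 20-19, 21-15}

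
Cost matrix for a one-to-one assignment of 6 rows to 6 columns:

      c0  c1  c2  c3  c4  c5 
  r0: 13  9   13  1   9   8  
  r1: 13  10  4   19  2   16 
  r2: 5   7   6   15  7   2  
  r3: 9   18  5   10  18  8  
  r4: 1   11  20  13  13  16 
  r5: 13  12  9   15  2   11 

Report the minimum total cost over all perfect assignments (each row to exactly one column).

Minimum assignment cost: 21

optimal assignment: row0→col3 (cost 1), row1→col1 (cost 10), row2→col5 (cost 2), row3→col2 (cost 5), row4→col0 (cost 1), row5→col4 (cost 2)
total = 1 + 10 + 2 + 5 + 1 + 2 = 21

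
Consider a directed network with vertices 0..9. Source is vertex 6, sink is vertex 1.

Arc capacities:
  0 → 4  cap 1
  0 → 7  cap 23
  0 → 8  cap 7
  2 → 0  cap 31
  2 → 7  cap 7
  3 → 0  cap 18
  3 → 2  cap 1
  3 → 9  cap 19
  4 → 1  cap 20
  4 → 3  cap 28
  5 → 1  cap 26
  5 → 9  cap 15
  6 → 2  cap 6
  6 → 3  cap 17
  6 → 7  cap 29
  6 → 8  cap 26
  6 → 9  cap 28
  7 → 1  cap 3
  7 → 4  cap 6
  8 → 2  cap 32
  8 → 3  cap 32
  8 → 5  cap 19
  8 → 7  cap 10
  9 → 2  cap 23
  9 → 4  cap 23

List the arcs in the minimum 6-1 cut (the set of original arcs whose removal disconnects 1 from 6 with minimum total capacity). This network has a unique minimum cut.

augment #1: 6→7→1 push 3
augment #2: 6→7→4→1 push 6
augment #3: 6→8→5→1 push 19
augment #4: 6→9→4→1 push 14
max flow = 42; residual-reachable set from 6 gives S-side
cut edges (S→T): {(4,1), (7,1), (8,5)} total cap 42

Min-cut arcs: {(4,1), (7,1), (8,5)} (total capacity 42)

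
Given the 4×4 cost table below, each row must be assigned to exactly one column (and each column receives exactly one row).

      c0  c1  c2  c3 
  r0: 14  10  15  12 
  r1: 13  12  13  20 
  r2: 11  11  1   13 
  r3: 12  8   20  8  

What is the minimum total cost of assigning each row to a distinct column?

Minimum assignment cost: 32

optimal assignment: row0→col1 (cost 10), row1→col0 (cost 13), row2→col2 (cost 1), row3→col3 (cost 8)
total = 10 + 13 + 1 + 8 = 32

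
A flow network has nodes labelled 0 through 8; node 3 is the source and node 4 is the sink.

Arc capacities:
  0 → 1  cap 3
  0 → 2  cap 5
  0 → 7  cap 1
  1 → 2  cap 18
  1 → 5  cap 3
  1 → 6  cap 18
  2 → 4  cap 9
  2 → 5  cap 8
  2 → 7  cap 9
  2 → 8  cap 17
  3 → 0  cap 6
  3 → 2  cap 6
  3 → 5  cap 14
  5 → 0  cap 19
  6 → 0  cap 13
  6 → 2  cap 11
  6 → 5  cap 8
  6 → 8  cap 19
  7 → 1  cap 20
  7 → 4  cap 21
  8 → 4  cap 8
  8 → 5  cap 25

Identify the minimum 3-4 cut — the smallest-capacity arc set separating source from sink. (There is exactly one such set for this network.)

Min-cut arcs: {(0,1), (0,2), (0,7), (3,2)} (total capacity 15)

augment #1: 3→2→4 push 6
augment #2: 3→0→2→4 push 3
augment #3: 3→0→7→4 push 1
augment #4: 3→0→2→7→4 push 2
augment #5: 3→5→0→1→2→7→4 push 3
max flow = 15; residual-reachable set from 3 gives S-side
cut edges (S→T): {(0,1), (0,2), (0,7), (3,2)} total cap 15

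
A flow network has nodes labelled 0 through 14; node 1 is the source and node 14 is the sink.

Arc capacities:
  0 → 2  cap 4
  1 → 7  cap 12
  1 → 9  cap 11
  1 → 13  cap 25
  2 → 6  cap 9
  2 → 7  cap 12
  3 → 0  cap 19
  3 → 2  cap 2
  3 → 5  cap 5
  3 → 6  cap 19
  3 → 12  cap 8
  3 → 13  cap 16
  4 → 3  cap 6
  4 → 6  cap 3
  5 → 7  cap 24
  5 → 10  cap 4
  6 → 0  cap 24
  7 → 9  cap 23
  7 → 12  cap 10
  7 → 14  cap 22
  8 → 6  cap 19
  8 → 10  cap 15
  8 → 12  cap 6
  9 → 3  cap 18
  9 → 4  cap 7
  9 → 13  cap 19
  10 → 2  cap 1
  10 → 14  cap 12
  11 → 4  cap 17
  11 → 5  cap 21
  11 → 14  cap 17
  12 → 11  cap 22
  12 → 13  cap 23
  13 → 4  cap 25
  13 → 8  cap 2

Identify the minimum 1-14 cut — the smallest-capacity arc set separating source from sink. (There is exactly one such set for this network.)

augment #1: 1→7→14 push 12
augment #2: 1→13→8→10→14 push 2
augment #3: 1→9→3→2→7→14 push 2
augment #4: 1→9→3→5→7→14 push 5
augment #5: 1→9→3→12→11→14 push 4
augment #6: 1→13→4→3→12→11→14 push 4
augment #7: 1→13→4→3→0→2→7→14 push 2
augment #8: 1→13→4→6→0→2→7→14 push 1
augment #9: 1→13→4→6→0→2→7→5→10→14 push 1
max flow = 33; residual-reachable set from 1 gives S-side
cut edges (S→T): {(0,2), (1,7), (3,2), (3,5), (3,12), (13,8)} total cap 33

Min-cut arcs: {(0,2), (1,7), (3,2), (3,5), (3,12), (13,8)} (total capacity 33)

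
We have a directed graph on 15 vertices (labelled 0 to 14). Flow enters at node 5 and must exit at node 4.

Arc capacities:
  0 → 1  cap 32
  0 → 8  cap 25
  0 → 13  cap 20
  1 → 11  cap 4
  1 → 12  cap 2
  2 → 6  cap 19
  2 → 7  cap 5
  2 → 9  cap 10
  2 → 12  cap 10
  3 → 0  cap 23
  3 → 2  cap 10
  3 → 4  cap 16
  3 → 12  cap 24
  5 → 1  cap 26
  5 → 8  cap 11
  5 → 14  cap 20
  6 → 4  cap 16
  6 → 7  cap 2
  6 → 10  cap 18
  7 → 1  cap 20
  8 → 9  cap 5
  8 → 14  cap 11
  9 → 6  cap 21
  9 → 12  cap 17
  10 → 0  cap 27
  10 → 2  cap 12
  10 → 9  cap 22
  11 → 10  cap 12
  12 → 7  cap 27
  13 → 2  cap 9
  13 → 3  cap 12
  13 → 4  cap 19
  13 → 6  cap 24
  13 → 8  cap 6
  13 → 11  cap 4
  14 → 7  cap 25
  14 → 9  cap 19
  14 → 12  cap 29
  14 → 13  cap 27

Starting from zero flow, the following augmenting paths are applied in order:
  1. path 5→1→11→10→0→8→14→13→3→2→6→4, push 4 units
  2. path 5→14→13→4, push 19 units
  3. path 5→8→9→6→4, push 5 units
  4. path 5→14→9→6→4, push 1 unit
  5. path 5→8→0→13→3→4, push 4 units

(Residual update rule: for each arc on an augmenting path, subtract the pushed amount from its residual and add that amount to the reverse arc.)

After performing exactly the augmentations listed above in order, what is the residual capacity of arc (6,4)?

after path 1 (5→1→11→10→0→8→14→13→3→2→6→4, push 4): res(6,4)=12
after path 2 (5→14→13→4, push 19): res(6,4)=12
after path 3 (5→8→9→6→4, push 5): res(6,4)=7
after path 4 (5→14→9→6→4, push 1): res(6,4)=6
after path 5 (5→8→0→13→3→4, push 4): res(6,4)=6

Residual capacity of (6,4): 6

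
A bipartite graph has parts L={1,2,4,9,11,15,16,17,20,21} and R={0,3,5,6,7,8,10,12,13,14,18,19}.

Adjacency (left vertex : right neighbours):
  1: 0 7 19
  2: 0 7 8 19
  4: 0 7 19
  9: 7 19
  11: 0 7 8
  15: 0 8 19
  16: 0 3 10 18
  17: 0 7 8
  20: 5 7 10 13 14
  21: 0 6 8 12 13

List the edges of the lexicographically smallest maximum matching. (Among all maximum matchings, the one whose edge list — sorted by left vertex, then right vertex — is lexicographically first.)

|M| = 7 (so the lex-smallest maximum matching has 7 edges)
process left vertices in ascending order; for each, take the smallest-labelled available neighbour that still permits 7 edges overall, or leave it unmatched if none does
lex-smallest matching: {1-0, 2-7, 4-19, 11-8, 16-3, 20-5, 21-6}

Lex-smallest maximum matching: {(1,0), (2,7), (4,19), (11,8), (16,3), (20,5), (21,6)}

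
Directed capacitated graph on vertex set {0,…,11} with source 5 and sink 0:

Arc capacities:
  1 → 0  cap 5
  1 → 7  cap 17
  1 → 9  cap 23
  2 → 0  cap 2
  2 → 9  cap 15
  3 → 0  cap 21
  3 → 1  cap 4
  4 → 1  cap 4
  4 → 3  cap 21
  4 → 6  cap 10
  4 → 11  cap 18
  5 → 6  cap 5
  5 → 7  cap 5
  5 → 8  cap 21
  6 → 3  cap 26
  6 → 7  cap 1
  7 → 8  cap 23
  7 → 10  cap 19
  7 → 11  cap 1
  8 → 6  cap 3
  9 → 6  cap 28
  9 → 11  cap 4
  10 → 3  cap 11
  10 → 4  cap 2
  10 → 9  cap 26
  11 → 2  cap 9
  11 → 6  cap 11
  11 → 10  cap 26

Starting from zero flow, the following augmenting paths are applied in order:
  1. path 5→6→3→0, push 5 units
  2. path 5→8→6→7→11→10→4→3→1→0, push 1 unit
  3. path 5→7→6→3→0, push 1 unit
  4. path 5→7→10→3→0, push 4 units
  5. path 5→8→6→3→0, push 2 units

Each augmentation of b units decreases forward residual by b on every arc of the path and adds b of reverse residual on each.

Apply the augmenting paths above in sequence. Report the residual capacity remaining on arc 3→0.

Residual capacity of (3,0): 9

after path 1 (5→6→3→0, push 5): res(3,0)=16
after path 2 (5→8→6→7→11→10→4→3→1→0, push 1): res(3,0)=16
after path 3 (5→7→6→3→0, push 1): res(3,0)=15
after path 4 (5→7→10→3→0, push 4): res(3,0)=11
after path 5 (5→8→6→3→0, push 2): res(3,0)=9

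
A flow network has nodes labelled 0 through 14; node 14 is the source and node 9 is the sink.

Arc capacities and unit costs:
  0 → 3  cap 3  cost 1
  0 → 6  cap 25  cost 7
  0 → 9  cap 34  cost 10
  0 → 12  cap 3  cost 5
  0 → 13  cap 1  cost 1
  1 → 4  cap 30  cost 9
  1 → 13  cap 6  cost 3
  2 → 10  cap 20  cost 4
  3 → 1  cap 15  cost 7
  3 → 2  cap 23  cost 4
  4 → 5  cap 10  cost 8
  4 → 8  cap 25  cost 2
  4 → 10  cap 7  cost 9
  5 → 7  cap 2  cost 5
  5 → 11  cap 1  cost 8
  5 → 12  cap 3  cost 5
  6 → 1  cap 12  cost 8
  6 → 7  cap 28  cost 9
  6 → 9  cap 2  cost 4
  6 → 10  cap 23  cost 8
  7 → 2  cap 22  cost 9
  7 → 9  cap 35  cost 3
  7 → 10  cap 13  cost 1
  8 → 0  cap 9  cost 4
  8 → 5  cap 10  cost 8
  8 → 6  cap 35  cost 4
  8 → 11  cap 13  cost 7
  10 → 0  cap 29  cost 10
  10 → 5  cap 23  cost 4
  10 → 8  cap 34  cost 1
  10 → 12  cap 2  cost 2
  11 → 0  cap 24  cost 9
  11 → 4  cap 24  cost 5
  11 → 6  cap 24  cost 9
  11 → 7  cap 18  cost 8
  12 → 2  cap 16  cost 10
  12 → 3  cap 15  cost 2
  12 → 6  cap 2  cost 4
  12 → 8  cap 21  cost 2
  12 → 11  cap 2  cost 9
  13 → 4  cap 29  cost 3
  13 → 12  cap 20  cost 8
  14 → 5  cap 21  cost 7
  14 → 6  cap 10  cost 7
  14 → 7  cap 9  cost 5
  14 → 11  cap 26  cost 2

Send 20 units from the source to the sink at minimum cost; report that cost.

Minimum cost for 20 units: 211

shortest-cost path #1: 14→7→9 push 9 @ unit cost 8 (adds 72)
shortest-cost path #2: 14→6→9 push 2 @ unit cost 11 (adds 22)
shortest-cost path #3: 14→11→7→9 push 9 @ unit cost 13 (adds 117)
total cost = 211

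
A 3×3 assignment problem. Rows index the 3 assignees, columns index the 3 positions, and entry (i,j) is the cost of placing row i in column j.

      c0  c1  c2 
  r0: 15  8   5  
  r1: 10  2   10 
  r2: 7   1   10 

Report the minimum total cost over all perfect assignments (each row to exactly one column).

optimal assignment: row0→col2 (cost 5), row1→col1 (cost 2), row2→col0 (cost 7)
total = 5 + 2 + 7 = 14

Minimum assignment cost: 14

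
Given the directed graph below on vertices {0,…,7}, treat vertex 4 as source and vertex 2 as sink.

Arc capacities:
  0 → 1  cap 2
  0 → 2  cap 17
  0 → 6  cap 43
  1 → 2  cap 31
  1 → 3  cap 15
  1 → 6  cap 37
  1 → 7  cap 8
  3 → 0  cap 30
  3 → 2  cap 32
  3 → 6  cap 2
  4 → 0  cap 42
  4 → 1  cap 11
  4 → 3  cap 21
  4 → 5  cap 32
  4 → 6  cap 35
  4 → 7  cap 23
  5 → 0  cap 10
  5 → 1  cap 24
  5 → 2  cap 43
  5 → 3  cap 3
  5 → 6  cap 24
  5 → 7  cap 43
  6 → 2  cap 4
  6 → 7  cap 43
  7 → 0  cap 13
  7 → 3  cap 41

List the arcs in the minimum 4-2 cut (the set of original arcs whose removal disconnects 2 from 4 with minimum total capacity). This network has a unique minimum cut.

Min-cut arcs: {(0,1), (0,2), (3,2), (4,1), (4,5), (6,2)} (total capacity 98)

augment #1: 4→0→2 push 17
augment #2: 4→1→2 push 11
augment #3: 4→3→2 push 21
augment #4: 4→5→2 push 32
augment #5: 4→6→2 push 4
augment #6: 4→0→1→2 push 2
augment #7: 4→7→3→2 push 11
max flow = 98; residual-reachable set from 4 gives S-side
cut edges (S→T): {(0,1), (0,2), (3,2), (4,1), (4,5), (6,2)} total cap 98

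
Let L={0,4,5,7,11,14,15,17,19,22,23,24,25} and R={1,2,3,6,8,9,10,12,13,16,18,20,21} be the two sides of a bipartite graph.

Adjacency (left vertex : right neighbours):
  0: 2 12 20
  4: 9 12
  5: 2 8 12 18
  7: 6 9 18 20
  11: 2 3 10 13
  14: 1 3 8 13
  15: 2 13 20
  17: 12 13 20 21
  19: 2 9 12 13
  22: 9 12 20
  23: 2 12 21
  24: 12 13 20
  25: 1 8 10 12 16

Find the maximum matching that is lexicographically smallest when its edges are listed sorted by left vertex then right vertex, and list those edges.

|M| = 11 (so the lex-smallest maximum matching has 11 edges)
process left vertices in ascending order; for each, take the smallest-labelled available neighbour that still permits 11 edges overall, or leave it unmatched if none does
lex-smallest matching: {0-2, 4-9, 5-8, 7-6, 11-3, 14-1, 15-13, 17-12, 22-20, 23-21, 25-10}

Lex-smallest maximum matching: {(0,2), (4,9), (5,8), (7,6), (11,3), (14,1), (15,13), (17,12), (22,20), (23,21), (25,10)}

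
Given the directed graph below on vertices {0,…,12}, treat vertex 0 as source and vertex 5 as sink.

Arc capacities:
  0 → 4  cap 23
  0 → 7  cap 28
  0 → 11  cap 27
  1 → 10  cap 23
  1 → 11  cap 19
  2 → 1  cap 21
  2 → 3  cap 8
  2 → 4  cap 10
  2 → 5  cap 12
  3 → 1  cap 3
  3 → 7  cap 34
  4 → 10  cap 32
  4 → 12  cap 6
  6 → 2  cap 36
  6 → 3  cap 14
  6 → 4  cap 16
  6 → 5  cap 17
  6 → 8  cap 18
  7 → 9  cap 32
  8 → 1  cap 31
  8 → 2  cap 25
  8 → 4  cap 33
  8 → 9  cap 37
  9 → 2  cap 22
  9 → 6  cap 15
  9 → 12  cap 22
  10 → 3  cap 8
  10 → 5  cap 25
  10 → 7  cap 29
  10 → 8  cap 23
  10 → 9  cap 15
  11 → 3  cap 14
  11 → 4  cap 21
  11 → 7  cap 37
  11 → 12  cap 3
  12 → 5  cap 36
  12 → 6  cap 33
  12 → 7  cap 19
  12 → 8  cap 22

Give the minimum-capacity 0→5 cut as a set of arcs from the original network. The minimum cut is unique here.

Min-cut arcs: {(3,1), (4,10), (4,12), (7,9), (11,12)} (total capacity 76)

augment #1: 0→4→10→5 push 23
augment #2: 0→11→12→5 push 3
augment #3: 0→7→9→2→5 push 12
augment #4: 0→7→9→6→5 push 15
augment #5: 0→7→9→12→5 push 1
augment #6: 0→11→4→10→5 push 2
augment #7: 0→11→4→12→5 push 6
augment #8: 0→11→7→9→12→5 push 4
augment #9: 0→11→4→10→9→12→5 push 7
augment #10: 0→11→3→1→10→9→12→5 push 3
max flow = 76; residual-reachable set from 0 gives S-side
cut edges (S→T): {(3,1), (4,10), (4,12), (7,9), (11,12)} total cap 76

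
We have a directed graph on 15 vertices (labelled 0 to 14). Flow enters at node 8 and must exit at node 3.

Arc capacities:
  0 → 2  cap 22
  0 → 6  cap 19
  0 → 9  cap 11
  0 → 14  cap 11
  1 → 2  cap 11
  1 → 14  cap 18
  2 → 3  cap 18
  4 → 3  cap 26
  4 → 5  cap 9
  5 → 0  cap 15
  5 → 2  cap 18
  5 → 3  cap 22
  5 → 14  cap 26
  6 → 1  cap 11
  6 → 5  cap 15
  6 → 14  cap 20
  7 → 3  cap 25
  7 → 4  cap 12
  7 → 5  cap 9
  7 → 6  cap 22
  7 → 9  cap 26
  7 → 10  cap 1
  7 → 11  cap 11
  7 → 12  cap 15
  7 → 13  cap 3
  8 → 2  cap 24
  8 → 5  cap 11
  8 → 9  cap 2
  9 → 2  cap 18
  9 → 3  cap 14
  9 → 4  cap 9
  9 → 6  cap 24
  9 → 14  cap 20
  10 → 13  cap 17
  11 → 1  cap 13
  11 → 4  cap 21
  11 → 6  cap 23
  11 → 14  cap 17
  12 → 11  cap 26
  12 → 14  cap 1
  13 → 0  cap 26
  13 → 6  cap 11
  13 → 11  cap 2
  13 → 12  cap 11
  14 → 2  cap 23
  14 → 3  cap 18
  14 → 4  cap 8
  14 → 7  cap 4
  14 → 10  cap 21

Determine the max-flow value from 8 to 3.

augment #1: 8→2→3 bottleneck 18, total now 18
augment #2: 8→5→3 bottleneck 11, total now 29
augment #3: 8→9→3 bottleneck 2, total now 31

Maximum flow value: 31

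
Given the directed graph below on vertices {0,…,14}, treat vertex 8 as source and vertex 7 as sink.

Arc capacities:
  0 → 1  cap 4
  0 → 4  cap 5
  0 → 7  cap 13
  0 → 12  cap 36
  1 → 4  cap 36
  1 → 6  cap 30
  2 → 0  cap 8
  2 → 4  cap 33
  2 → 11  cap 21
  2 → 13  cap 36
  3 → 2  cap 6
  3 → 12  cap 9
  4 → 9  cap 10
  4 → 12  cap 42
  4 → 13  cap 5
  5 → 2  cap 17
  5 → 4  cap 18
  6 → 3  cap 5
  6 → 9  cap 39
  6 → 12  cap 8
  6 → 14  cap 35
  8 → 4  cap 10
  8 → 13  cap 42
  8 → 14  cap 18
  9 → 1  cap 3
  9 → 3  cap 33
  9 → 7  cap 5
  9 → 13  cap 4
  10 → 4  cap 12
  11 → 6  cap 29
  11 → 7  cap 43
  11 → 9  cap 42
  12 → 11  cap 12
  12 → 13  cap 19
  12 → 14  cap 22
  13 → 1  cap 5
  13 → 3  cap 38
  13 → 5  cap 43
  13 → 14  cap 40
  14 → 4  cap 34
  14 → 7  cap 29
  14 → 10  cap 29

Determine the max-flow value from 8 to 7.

Maximum flow value: 69

augment #1: 8→14→7 bottleneck 18, total now 18
augment #2: 8→4→9→7 bottleneck 5, total now 23
augment #3: 8→13→14→7 bottleneck 11, total now 34
augment #4: 8→4→12→11→7 bottleneck 5, total now 39
augment #5: 8→13→3→2→0→7 bottleneck 6, total now 45
augment #6: 8→13→3→12→11→7 bottleneck 7, total now 52
augment #7: 8→13→5→2→0→7 bottleneck 2, total now 54
augment #8: 8→13→5→2→11→7 bottleneck 15, total now 69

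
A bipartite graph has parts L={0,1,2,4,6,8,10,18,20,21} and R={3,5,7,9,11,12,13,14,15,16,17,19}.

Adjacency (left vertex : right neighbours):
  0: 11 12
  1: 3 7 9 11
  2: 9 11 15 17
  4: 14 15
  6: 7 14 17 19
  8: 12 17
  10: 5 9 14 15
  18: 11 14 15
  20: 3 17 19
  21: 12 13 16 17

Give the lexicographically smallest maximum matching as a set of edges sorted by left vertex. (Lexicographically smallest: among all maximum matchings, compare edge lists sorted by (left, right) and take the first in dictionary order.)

Lex-smallest maximum matching: {(0,11), (1,3), (2,9), (4,14), (6,7), (8,12), (10,5), (18,15), (20,17), (21,13)}

|M| = 10 (so the lex-smallest maximum matching has 10 edges)
process left vertices in ascending order; for each, take the smallest-labelled available neighbour that still permits 10 edges overall, or leave it unmatched if none does
lex-smallest matching: {0-11, 1-3, 2-9, 4-14, 6-7, 8-12, 10-5, 18-15, 20-17, 21-13}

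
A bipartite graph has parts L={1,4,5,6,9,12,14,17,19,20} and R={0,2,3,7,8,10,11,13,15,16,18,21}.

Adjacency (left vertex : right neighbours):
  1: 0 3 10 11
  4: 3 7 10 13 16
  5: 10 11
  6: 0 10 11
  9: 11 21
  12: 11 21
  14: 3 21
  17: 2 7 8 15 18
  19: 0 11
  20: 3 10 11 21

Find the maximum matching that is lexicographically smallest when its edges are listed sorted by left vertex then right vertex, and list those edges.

Lex-smallest maximum matching: {(1,0), (4,7), (5,10), (6,11), (9,21), (14,3), (17,2)}

|M| = 7 (so the lex-smallest maximum matching has 7 edges)
process left vertices in ascending order; for each, take the smallest-labelled available neighbour that still permits 7 edges overall, or leave it unmatched if none does
lex-smallest matching: {1-0, 4-7, 5-10, 6-11, 9-21, 14-3, 17-2}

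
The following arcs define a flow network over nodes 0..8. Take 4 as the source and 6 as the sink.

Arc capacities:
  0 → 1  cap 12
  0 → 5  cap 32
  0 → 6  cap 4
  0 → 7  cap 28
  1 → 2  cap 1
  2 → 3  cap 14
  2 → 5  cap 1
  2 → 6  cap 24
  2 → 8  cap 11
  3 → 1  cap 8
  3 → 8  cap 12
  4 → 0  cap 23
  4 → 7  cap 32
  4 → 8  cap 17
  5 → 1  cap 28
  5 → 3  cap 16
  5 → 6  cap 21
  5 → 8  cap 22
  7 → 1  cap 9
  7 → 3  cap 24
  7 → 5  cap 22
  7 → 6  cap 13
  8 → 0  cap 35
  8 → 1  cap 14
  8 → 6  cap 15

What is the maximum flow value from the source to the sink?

augment #1: 4→0→6 bottleneck 4, total now 4
augment #2: 4→7→6 bottleneck 13, total now 17
augment #3: 4→8→6 bottleneck 15, total now 32
augment #4: 4→0→5→6 bottleneck 19, total now 51
augment #5: 4→7→5→6 bottleneck 2, total now 53
augment #6: 4→7→1→2→6 bottleneck 1, total now 54

Maximum flow value: 54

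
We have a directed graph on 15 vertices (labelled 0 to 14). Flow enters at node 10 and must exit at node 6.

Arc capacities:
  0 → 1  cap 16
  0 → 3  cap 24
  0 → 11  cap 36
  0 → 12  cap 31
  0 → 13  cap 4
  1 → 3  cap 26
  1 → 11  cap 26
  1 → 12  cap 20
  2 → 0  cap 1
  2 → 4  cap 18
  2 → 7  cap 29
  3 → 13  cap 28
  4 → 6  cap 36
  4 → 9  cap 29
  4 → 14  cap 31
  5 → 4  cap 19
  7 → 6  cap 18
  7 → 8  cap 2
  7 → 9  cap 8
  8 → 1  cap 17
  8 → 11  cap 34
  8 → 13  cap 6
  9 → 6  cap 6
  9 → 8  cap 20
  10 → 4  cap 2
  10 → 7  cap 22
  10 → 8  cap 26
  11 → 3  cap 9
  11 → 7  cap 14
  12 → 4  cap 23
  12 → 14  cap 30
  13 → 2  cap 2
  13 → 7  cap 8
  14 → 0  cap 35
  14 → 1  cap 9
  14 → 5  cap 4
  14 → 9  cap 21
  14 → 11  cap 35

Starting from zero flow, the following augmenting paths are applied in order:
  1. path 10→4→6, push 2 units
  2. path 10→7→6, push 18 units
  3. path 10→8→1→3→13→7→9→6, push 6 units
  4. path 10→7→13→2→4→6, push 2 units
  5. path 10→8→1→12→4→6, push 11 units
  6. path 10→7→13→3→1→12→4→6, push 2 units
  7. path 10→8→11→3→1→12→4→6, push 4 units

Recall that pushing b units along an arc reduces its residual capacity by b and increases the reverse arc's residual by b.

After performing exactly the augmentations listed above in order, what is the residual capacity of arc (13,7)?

after path 1 (10→4→6, push 2): res(13,7)=8
after path 2 (10→7→6, push 18): res(13,7)=8
after path 3 (10→8→1→3→13→7→9→6, push 6): res(13,7)=2
after path 4 (10→7→13→2→4→6, push 2): res(13,7)=4
after path 5 (10→8→1→12→4→6, push 11): res(13,7)=4
after path 6 (10→7→13→3→1→12→4→6, push 2): res(13,7)=6
after path 7 (10→8→11→3→1→12→4→6, push 4): res(13,7)=6

Residual capacity of (13,7): 6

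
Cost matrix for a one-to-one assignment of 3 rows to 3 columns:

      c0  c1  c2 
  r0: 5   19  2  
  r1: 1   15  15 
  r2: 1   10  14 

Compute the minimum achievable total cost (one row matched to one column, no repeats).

Minimum assignment cost: 13

optimal assignment: row0→col2 (cost 2), row1→col0 (cost 1), row2→col1 (cost 10)
total = 2 + 1 + 10 = 13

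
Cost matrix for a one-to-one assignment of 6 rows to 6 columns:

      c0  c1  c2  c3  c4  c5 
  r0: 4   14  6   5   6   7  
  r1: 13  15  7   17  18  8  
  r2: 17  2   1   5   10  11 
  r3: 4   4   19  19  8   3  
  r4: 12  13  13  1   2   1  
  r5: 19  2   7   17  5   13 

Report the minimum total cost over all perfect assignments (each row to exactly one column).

one of 3 optimal assignments: row0→col0 (cost 4), row1→col2 (cost 7), row2→col1 (cost 2), row3→col5 (cost 3), row4→col3 (cost 1), row5→col4 (cost 5)
total = 4 + 7 + 2 + 3 + 1 + 5 = 22

Minimum assignment cost: 22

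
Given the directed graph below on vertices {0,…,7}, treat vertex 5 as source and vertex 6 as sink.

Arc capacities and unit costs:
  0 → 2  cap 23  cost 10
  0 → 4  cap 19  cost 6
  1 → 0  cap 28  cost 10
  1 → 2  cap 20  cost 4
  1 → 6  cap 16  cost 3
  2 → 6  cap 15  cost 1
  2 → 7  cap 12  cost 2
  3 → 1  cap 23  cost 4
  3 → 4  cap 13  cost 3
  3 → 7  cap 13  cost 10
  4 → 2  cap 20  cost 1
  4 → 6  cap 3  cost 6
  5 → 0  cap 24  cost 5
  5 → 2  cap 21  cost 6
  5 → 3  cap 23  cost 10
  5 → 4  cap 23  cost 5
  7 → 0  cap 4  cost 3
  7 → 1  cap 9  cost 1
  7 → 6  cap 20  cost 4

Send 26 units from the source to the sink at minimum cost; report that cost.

Minimum cost for 26 units: 234

shortest-cost path #1: 5→2→6 push 15 @ unit cost 7 (adds 105)
shortest-cost path #2: 5→4→6 push 3 @ unit cost 11 (adds 33)
shortest-cost path #3: 5→2→7→6 push 6 @ unit cost 12 (adds 72)
shortest-cost path #4: 5→4→2→7→6 push 2 @ unit cost 12 (adds 24)
total cost = 234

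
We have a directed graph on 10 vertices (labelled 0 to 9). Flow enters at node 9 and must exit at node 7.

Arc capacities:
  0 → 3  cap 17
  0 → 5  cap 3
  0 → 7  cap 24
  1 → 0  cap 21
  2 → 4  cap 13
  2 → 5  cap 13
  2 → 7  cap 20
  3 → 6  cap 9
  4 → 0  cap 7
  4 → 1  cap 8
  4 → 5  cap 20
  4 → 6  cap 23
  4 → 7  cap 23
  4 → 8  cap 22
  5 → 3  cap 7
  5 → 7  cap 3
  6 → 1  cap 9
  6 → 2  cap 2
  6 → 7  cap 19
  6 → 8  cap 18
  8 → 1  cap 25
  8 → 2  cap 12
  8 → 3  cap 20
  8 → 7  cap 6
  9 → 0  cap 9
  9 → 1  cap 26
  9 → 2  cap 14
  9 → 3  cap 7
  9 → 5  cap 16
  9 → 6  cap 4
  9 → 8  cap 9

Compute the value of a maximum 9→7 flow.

Maximum flow value: 63

augment #1: 9→0→7 bottleneck 9, total now 9
augment #2: 9→2→7 bottleneck 14, total now 23
augment #3: 9→5→7 bottleneck 3, total now 26
augment #4: 9→6→7 bottleneck 4, total now 30
augment #5: 9→8→7 bottleneck 6, total now 36
augment #6: 9→1→0→7 bottleneck 15, total now 51
augment #7: 9→3→6→7 bottleneck 7, total now 58
augment #8: 9→8→2→7 bottleneck 3, total now 61
augment #9: 9→5→3→6→7 bottleneck 2, total now 63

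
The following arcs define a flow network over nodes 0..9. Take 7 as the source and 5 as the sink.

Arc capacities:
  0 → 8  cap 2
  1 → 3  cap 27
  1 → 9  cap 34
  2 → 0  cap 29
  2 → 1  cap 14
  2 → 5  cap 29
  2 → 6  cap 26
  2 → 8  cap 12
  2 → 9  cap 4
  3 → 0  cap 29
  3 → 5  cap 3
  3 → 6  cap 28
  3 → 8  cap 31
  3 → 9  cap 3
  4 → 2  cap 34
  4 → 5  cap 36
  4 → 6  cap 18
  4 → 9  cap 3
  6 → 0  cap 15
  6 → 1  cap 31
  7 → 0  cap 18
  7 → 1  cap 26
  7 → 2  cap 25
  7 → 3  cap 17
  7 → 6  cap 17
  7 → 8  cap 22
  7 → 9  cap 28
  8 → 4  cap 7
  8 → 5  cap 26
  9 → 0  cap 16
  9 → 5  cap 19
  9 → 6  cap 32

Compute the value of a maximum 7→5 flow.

Maximum flow value: 80

augment #1: 7→2→5 bottleneck 25, total now 25
augment #2: 7→3→5 bottleneck 3, total now 28
augment #3: 7→8→5 bottleneck 22, total now 50
augment #4: 7→9→5 bottleneck 19, total now 69
augment #5: 7→0→8→5 bottleneck 2, total now 71
augment #6: 7→3→8→5 bottleneck 2, total now 73
augment #7: 7→3→8→4→5 bottleneck 7, total now 80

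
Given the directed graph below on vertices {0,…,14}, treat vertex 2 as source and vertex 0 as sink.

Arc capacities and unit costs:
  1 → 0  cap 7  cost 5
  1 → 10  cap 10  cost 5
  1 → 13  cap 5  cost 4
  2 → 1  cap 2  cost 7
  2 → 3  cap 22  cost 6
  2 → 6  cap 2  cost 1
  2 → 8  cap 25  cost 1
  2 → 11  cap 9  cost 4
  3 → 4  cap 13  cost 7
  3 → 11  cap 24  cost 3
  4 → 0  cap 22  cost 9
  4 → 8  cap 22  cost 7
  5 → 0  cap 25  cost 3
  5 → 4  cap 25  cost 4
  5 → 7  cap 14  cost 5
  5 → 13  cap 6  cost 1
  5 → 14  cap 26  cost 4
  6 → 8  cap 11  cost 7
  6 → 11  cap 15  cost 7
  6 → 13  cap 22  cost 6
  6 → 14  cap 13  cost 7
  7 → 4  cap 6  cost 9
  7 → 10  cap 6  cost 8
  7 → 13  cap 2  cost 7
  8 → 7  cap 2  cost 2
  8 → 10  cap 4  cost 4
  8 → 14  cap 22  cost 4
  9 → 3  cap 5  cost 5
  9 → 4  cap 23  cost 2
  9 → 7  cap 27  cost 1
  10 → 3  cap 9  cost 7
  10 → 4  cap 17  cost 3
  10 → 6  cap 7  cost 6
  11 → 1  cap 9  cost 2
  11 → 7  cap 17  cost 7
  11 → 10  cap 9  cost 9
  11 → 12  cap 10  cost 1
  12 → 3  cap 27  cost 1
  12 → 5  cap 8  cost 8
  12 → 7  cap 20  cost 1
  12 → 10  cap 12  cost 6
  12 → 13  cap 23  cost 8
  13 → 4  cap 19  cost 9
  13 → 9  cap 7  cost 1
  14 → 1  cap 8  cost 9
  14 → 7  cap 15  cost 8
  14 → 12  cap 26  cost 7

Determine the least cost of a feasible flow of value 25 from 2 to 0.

shortest-cost path #1: 2→11→1→0 push 7 @ unit cost 11 (adds 77)
shortest-cost path #2: 2→11→12→5→0 push 2 @ unit cost 16 (adds 32)
shortest-cost path #3: 2→8→10→4→0 push 4 @ unit cost 17 (adds 68)
shortest-cost path #4: 2→1→11→12→5→0 push 2 @ unit cost 17 (adds 34)
shortest-cost path #5: 2→6→13→9→4→0 push 2 @ unit cost 19 (adds 38)
shortest-cost path #6: 2→3→11→12→5→0 push 4 @ unit cost 21 (adds 84)
shortest-cost path #7: 2→8→7→4→0 push 2 @ unit cost 21 (adds 42)
shortest-cost path #8: 2→3→4→0 push 2 @ unit cost 22 (adds 44)
total cost = 419

Minimum cost for 25 units: 419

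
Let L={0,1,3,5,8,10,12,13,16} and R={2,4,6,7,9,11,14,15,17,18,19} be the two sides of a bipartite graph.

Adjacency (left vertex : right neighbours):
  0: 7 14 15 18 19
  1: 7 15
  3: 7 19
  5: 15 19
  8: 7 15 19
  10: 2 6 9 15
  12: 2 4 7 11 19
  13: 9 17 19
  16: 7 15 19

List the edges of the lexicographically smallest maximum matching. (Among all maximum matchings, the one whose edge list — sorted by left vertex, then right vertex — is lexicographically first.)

|M| = 7 (so the lex-smallest maximum matching has 7 edges)
process left vertices in ascending order; for each, take the smallest-labelled available neighbour that still permits 7 edges overall, or leave it unmatched if none does
lex-smallest matching: {0-14, 1-7, 3-19, 5-15, 10-2, 12-4, 13-9}

Lex-smallest maximum matching: {(0,14), (1,7), (3,19), (5,15), (10,2), (12,4), (13,9)}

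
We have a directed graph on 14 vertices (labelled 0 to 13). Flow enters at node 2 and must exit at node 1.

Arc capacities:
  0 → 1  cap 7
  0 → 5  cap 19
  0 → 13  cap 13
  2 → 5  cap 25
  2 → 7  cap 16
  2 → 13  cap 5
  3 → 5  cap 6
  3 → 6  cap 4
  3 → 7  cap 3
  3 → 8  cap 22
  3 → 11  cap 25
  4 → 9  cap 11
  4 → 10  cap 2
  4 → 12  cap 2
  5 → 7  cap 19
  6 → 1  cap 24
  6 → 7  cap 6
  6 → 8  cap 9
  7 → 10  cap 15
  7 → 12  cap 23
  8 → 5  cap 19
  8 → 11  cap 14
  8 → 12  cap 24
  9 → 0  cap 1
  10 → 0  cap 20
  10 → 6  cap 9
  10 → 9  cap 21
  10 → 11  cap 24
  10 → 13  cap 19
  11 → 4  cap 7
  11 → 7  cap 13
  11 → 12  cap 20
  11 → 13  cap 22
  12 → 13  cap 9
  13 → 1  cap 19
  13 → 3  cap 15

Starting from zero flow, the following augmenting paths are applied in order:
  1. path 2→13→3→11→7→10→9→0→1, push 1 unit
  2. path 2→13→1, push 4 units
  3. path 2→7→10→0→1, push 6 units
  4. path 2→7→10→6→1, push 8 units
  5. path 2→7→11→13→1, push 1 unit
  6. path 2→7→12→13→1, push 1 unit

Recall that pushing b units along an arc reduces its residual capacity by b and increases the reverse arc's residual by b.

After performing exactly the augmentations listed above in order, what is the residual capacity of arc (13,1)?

Residual capacity of (13,1): 13

after path 1 (2→13→3→11→7→10→9→0→1, push 1): res(13,1)=19
after path 2 (2→13→1, push 4): res(13,1)=15
after path 3 (2→7→10→0→1, push 6): res(13,1)=15
after path 4 (2→7→10→6→1, push 8): res(13,1)=15
after path 5 (2→7→11→13→1, push 1): res(13,1)=14
after path 6 (2→7→12→13→1, push 1): res(13,1)=13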